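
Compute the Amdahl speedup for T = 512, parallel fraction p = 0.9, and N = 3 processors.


Amdahl's law: T_p = T × ((1-p) + p/N)
= 512 × ((1-0.9) + 0.9/3)
= 512 × (0.10 + 0.3000)
= 512 × 0.4000
= 204.80
Speedup = 512/204.80
= 2.50×


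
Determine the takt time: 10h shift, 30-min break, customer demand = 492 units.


Available = 10×60 - 30 = 570 min
Takt time = 570 / 492
= 1.16 min/unit


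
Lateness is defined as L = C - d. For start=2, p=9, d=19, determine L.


Completion = 2 + 9 = 11
Lateness = C - d = 11 - 19
= -8


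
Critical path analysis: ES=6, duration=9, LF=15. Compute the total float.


EF = ES + duration = 6 + 9 = 15
LS = LF - duration = 15 - 9 = 6
Total Float = LF - EF = 15 - 15
(or LS - ES = 6 - 6)
= 0


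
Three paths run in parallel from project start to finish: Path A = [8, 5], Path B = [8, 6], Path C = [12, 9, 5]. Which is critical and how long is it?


Path A: 8 + 5 = 13
Path B: 8 + 6 = 14
Path C: 12 + 9 + 5 = 26
Critical path = longest = max(13, 14, 26)
= 26 (Path C)


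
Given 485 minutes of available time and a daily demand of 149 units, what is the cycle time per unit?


Cycle time = available time / demand
= 485 / 149
= 3.26 min/unit


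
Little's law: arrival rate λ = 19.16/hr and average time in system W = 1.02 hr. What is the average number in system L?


Little's law: L = λ × W
= 19.16 × 1.02
= 19.54


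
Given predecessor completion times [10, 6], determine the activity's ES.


ES = max of all predecessor completion times
Predecessors: [10, 6]
ES = max(10, 6)
= 10


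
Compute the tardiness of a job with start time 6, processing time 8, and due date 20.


Completion = start + processing = 6 + 8 = 14
Tardiness = max(0, C - d) = max(0, 14 - 20)
= max(0, -6)
= 0


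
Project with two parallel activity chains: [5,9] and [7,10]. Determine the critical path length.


Path A: 5 + 9 = 14
Path B: 7 + 10 = 17
Critical path = longest = max(14, 17)
= 17 (Path B)


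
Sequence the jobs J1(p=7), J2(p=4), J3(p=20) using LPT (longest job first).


LPT: sort by longest processing time first
  J3: p=20
  J1: p=7
  J2: p=4
Order: J3 → J1 → J2


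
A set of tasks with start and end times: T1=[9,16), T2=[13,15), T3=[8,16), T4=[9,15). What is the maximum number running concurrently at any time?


Check each time point for overlaps:
  t=13: 4 tasks active (T1, T2, T3, T4)
Max concurrent = 4


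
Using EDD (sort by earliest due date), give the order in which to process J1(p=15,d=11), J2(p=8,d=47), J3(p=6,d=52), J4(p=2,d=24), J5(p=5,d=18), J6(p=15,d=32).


EDD: sort by earliest due date
  J1: d=11, p=15
  J5: d=18, p=5
  J4: d=24, p=2
  J6: d=32, p=15
  J2: d=47, p=8
  J3: d=52, p=6
Order: J1 → J5 → J4 → J6 → J2 → J3


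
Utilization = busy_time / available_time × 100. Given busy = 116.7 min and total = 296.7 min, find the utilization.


Utilization = busy / total × 100
= 116.7 / 296.7 × 100
= 39.3%


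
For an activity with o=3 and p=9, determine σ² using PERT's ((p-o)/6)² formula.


σ² = ((p - o) / 6)² = (p - o)² / 36
= (9 - 3)² / 36
= 6² / 36
= 36 / 36
= 1.0000


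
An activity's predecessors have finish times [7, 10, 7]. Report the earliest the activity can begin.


ES = max of all predecessor completion times
Predecessors: [7, 10, 7]
ES = max(7, 10, 7)
= 10


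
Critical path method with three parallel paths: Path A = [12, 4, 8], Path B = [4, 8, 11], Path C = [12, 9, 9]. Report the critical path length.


Path A: 12 + 4 + 8 = 24
Path B: 4 + 8 + 11 = 23
Path C: 12 + 9 + 9 = 30
Critical path = longest = max(24, 23, 30)
= 30 (Path C)


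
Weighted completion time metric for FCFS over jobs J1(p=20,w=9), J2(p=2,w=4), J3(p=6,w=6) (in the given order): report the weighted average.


Completion times:
  J1: C=20, w×C=9×20=180
  J2: C=22, w×C=4×22=88
  J3: C=28, w×C=6×28=168
Sum w×C = 436
Sum w = 19
Weighted avg = 436/19
= 22.95


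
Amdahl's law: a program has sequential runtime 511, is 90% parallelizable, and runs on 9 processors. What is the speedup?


Amdahl's law: T_p = T × ((1-p) + p/N)
= 511 × ((1-0.9) + 0.9/9)
= 511 × (0.10 + 0.1000)
= 511 × 0.2000
= 102.20
Speedup = 511/102.20
= 5.00×


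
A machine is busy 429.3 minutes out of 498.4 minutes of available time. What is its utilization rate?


Utilization = busy / total × 100
= 429.3 / 498.4 × 100
= 86.1%


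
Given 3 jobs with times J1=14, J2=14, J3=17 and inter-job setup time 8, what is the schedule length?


Makespan = Σ processing + (n-1) × setup
= (14 + 14 + 17) + (3-1)×8
= 45 + 16
= 61 time units


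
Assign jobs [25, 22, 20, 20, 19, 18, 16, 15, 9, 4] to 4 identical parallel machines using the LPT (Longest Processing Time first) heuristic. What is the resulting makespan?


Jobs (LPT sorted): [25, 22, 20, 20, 19, 18, 16, 15, 9, 4]
Machines: 4
  J=25 → Machine 1 (load: 0+25=25)
  J=22 → Machine 2 (load: 0+22=22)
  J=20 → Machine 3 (load: 0+20=20)
  J=20 → Machine 4 (load: 0+20=20)
  J=19 → Machine 3 (load: 20+19=39)
  J=18 → Machine 4 (load: 20+18=38)
  J=16 → Machine 2 (load: 22+16=38)
  J=15 → Machine 1 (load: 25+15=40)
  J=9 → Machine 2 (load: 38+9=47)
  J=4 → Machine 4 (load: 38+4=42)
Machine loads: [40, 47, 39, 42]
Makespan = max = 47 time units


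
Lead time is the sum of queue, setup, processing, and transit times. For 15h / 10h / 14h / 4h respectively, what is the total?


Lead time = queue + setup + processing + transit
= 15 + 10 + 14 + 4
= 43 hours


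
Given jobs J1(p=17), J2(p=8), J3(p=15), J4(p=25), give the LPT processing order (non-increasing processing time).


LPT: sort by longest processing time first
  J4: p=25
  J1: p=17
  J3: p=15
  J2: p=8
Order: J4 → J1 → J3 → J2


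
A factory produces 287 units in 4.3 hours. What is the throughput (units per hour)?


Throughput = units / time
= 287 / 4.3
= 66.7 units/hour


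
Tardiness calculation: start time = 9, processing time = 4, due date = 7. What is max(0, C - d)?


Completion = start + processing = 9 + 4 = 13
Tardiness = max(0, C - d) = max(0, 13 - 7)
= max(0, 6)
= 6


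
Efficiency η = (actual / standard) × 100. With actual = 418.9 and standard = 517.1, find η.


Efficiency = (actual / standard) × 100
= (418.9 / 517.1) × 100
= 81.0%


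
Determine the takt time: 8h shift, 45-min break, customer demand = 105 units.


Available = 8×60 - 45 = 435 min
Takt time = 435 / 105
= 4.14 min/unit


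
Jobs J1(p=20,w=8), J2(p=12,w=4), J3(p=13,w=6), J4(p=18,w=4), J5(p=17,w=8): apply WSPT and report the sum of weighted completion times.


WSPT order (by p/w): J5 → J3 → J1 → J2 → J4
  J5: C=17, w·C=8×17=136
  J3: C=30, w·C=6×30=180
  J1: C=50, w·C=8×50=400
  J2: C=62, w·C=4×62=248
  J4: C=80, w·C=4×80=320
Σ w·C = 1284
= 1284


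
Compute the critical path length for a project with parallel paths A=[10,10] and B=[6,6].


Path A: 10 + 10 = 20
Path B: 6 + 6 = 12
Critical path = longest = max(20, 12)
= 20 (Path A)


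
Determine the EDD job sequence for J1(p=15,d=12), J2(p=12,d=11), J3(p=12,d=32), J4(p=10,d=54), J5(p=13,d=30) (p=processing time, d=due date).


EDD: sort by earliest due date
  J2: d=11, p=12
  J1: d=12, p=15
  J5: d=30, p=13
  J3: d=32, p=12
  J4: d=54, p=10
Order: J2 → J1 → J5 → J3 → J4


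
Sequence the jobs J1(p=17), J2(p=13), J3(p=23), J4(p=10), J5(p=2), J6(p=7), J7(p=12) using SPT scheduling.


SPT: sort by shortest processing time
  J5: p=2
  J6: p=7
  J4: p=10
  J7: p=12
  J2: p=13
  J1: p=17
  J3: p=23
Order: J5 → J6 → J4 → J7 → J2 → J1 → J3


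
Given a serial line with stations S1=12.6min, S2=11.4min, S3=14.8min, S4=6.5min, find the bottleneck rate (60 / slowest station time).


Bottleneck = longest station time
Station times: [12.6, 11.4, 14.8, 6.5]
Max = 14.8 min
Rate = 60 / 14.8
= 4.05 units/hour (bottleneck: 14.8min)


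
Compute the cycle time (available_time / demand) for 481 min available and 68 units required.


Cycle time = available time / demand
= 481 / 68
= 7.07 min/unit


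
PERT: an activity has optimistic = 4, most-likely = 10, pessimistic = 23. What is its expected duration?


te = (o + 4m + p) / 6
= (4 + 4×10 + 23) / 6
= (4 + 40 + 23) / 6
= 67 / 6
= 11.17


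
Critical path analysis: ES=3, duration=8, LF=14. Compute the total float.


EF = ES + duration = 3 + 8 = 11
LS = LF - duration = 14 - 8 = 6
Total Float = LF - EF = 14 - 11
(or LS - ES = 6 - 3)
= 3


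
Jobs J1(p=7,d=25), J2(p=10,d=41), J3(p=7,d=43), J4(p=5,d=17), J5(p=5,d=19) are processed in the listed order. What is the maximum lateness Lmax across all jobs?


Lateness per job (L = C - d):
  J1: C=7, d=25, L=-18
  J2: C=17, d=41, L=-24
  J3: C=24, d=43, L=-19
  J4: C=29, d=17, L=12
  J5: C=34, d=19, L=15
Lmax = max(-18, -24, -19, 12, 15)
= 15


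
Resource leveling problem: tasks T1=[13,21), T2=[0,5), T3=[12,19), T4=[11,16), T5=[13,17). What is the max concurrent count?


Check each time point for overlaps:
  t=13: 4 tasks active (T1, T3, T4, T5)
Max concurrent = 4


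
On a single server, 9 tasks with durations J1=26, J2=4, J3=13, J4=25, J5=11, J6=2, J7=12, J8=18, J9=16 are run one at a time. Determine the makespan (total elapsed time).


Sequential makespan: sum all processing times
= 26 + 4 + 13 + 25 + 11 + 2 + 12 + 18 + 16
= 127 time units


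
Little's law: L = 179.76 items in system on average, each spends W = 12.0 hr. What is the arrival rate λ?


Little's law: L = λW → λ = L / W
= 179.76 / 12.0
= 14.98 per hour


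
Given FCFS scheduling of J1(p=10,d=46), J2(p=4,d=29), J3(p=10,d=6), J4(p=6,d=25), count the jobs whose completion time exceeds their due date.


Completion vs due date:
  J1: C=10, d=46 → on time
  J2: C=14, d=29 → on time
  J3: C=24, d=6 → TARDY
  J4: C=30, d=25 → TARDY
Tardy jobs: J3, J4
Count = 2


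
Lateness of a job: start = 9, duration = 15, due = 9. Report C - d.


Completion = 9 + 15 = 24
Lateness = C - d = 24 - 9
= 15


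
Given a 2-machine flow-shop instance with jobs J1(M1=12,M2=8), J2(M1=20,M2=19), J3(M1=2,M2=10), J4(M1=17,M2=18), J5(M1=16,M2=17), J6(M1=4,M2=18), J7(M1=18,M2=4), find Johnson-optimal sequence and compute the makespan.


Johnson's rule:
Group 1 (M1≤M2, sort by M1): ['J3', 'J6', 'J5', 'J4']
Group 2 (M1>M2, sort desc M2): ['J2', 'J1', 'J7']
Sequence: J3 → J6 → J5 → J4 → J2 → J1 → J7
Makespan calculation:
  J3: M1 done=2, M2 done=12
  J6: M1 done=6, M2 done=30
  J5: M1 done=22, M2 done=47
  J4: M1 done=39, M2 done=65
  J2: M1 done=59, M2 done=84
  J1: M1 done=71, M2 done=92
  J7: M1 done=89, M2 done=96
= Sequence: J3 → J6 → J5 → J4 → J2 → J1 → J7, Makespan: 96


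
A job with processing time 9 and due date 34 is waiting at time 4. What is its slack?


Slack = due - current_time - processing
= 34 - 4 - 9
= 21


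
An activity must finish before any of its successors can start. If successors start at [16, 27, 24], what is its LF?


LF = min of all successor start times
Successors start at: [16, 27, 24]
LF = min(16, 27, 24)
= 16


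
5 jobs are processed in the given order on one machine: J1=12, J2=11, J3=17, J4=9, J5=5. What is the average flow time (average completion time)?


Completion times:
  J1: completes at 12
  J2: completes at 23
  J3: completes at 40
  J4: completes at 49
  J5: completes at 54
Sum = 178
Average = 178/5
= 35.60


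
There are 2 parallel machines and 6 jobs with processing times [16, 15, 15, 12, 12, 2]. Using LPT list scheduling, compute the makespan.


Jobs (LPT sorted): [16, 15, 15, 12, 12, 2]
Machines: 2
  J=16 → Machine 1 (load: 0+16=16)
  J=15 → Machine 2 (load: 0+15=15)
  J=15 → Machine 2 (load: 15+15=30)
  J=12 → Machine 1 (load: 16+12=28)
  J=12 → Machine 1 (load: 28+12=40)
  J=2 → Machine 2 (load: 30+2=32)
Machine loads: [40, 32]
Makespan = max = 40 time units


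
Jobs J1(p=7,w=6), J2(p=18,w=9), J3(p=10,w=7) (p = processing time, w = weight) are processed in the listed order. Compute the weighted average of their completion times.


Completion times:
  J1: C=7, w×C=6×7=42
  J2: C=25, w×C=9×25=225
  J3: C=35, w×C=7×35=245
Sum w×C = 512
Sum w = 22
Weighted avg = 512/22
= 23.27


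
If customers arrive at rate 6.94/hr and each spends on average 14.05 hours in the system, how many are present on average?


Little's law: L = λ × W
= 6.94 × 14.05
= 97.51


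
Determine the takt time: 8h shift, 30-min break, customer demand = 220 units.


Available = 8×60 - 30 = 450 min
Takt time = 450 / 220
= 2.05 min/unit


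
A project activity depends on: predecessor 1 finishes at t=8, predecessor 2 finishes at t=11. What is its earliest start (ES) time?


ES = max of all predecessor completion times
Predecessors: [8, 11]
ES = max(8, 11)
= 11


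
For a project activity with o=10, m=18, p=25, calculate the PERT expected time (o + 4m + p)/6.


te = (o + 4m + p) / 6
= (10 + 4×18 + 25) / 6
= (10 + 72 + 25) / 6
= 107 / 6
= 17.83


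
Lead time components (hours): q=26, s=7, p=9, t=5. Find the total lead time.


Lead time = queue + setup + processing + transit
= 26 + 7 + 9 + 5
= 47 hours


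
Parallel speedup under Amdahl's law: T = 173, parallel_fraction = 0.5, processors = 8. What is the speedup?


Amdahl's law: T_p = T × ((1-p) + p/N)
= 173 × ((1-0.5) + 0.5/8)
= 173 × (0.50 + 0.0625)
= 173 × 0.5625
= 97.31
Speedup = 173/97.31
= 1.78×


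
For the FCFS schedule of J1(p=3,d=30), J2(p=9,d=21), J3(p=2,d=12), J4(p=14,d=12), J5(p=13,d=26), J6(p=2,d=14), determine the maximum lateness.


Lateness per job (L = C - d):
  J1: C=3, d=30, L=-27
  J2: C=12, d=21, L=-9
  J3: C=14, d=12, L=2
  J4: C=28, d=12, L=16
  J5: C=41, d=26, L=15
  J6: C=43, d=14, L=29
Lmax = max(-27, -9, 2, 16, 15, 29)
= 29


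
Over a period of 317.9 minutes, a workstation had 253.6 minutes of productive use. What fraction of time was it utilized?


Utilization = busy / total × 100
= 253.6 / 317.9 × 100
= 79.8%


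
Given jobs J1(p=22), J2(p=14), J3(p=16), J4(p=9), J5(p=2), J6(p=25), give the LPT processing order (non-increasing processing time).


LPT: sort by longest processing time first
  J6: p=25
  J1: p=22
  J3: p=16
  J2: p=14
  J4: p=9
  J5: p=2
Order: J6 → J1 → J3 → J2 → J4 → J5


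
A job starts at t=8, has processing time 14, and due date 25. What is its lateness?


Completion = 8 + 14 = 22
Lateness = C - d = 22 - 25
= -3


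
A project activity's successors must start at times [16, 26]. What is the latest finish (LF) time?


LF = min of all successor start times
Successors start at: [16, 26]
LF = min(16, 26)
= 16


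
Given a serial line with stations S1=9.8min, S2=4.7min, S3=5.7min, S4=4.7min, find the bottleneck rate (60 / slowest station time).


Bottleneck = longest station time
Station times: [9.8, 4.7, 5.7, 4.7]
Max = 9.8 min
Rate = 60 / 9.8
= 6.12 units/hour (bottleneck: 9.8min)


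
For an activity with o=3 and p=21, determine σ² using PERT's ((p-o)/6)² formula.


σ² = ((p - o) / 6)² = (p - o)² / 36
= (21 - 3)² / 36
= 18² / 36
= 324 / 36
= 9.0000


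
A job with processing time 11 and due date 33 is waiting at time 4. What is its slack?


Slack = due - current_time - processing
= 33 - 4 - 11
= 18


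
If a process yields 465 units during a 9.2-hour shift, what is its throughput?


Throughput = units / time
= 465 / 9.2
= 50.5 units/hour


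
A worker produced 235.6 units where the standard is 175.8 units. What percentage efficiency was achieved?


Efficiency = (actual / standard) × 100
= (235.6 / 175.8) × 100
= 134.0%


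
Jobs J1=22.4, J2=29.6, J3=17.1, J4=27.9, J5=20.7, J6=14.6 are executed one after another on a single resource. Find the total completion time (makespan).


Sequential makespan: sum all processing times
= 22.4 + 29.6 + 17.1 + 27.9 + 20.7 + 14.6
= 132.3 time units


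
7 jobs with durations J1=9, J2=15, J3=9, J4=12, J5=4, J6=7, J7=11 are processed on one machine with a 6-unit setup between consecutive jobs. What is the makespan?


Makespan = Σ processing + (n-1) × setup
= (9 + 15 + 9 + 12 + 4 + 7 + 11) + (7-1)×6
= 67 + 36
= 103 time units


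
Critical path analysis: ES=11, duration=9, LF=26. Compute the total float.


EF = ES + duration = 11 + 9 = 20
LS = LF - duration = 26 - 9 = 17
Total Float = LF - EF = 26 - 20
(or LS - ES = 17 - 11)
= 6


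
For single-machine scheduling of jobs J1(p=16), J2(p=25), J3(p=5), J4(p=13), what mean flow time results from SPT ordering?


SPT order: J3 → J4 → J1 → J2
Completion times:
  J3: C=5
  J4: C=18
  J1: C=34
  J2: C=59
Sum = 116, n = 4
Mean flow = 116/4
= 29.00


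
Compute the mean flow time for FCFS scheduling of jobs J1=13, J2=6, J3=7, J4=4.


Completion times:
  J1: completes at 13
  J2: completes at 19
  J3: completes at 26
  J4: completes at 30
Sum = 88
Average = 88/4
= 22.00


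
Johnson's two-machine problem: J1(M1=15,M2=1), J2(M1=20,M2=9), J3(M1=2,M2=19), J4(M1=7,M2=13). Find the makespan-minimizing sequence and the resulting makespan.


Johnson's rule:
Group 1 (M1≤M2, sort by M1): ['J3', 'J4']
Group 2 (M1>M2, sort desc M2): ['J2', 'J1']
Sequence: J3 → J4 → J2 → J1
Makespan calculation:
  J3: M1 done=2, M2 done=21
  J4: M1 done=9, M2 done=34
  J2: M1 done=29, M2 done=43
  J1: M1 done=44, M2 done=45
= Sequence: J3 → J4 → J2 → J1, Makespan: 45


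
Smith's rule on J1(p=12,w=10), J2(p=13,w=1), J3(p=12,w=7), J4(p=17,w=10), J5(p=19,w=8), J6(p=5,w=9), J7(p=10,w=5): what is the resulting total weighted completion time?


WSPT order (by p/w): J6 → J1 → J4 → J3 → J7 → J5 → J2
  J6: C=5, w·C=9×5=45
  J1: C=17, w·C=10×17=170
  J4: C=34, w·C=10×34=340
  J3: C=46, w·C=7×46=322
  J7: C=56, w·C=5×56=280
  J5: C=75, w·C=8×75=600
  J2: C=88, w·C=1×88=88
Σ w·C = 1845
= 1845


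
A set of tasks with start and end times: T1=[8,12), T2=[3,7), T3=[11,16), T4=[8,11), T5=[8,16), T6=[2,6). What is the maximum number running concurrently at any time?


Check each time point for overlaps:
  t=8: 3 tasks active (T1, T4, T5)
Max concurrent = 3


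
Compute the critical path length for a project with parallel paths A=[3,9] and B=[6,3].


Path A: 3 + 9 = 12
Path B: 6 + 3 = 9
Critical path = longest = max(12, 9)
= 12 (Path A)


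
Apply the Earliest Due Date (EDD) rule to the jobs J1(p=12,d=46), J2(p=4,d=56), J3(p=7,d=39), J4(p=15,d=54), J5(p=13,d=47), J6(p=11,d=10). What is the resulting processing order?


EDD: sort by earliest due date
  J6: d=10, p=11
  J3: d=39, p=7
  J1: d=46, p=12
  J5: d=47, p=13
  J4: d=54, p=15
  J2: d=56, p=4
Order: J6 → J3 → J1 → J5 → J4 → J2


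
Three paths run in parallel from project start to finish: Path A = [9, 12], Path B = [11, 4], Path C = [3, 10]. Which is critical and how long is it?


Path A: 9 + 12 = 21
Path B: 11 + 4 = 15
Path C: 3 + 10 = 13
Critical path = longest = max(21, 15, 13)
= 21 (Path A)


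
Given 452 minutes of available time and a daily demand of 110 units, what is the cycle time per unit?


Cycle time = available time / demand
= 452 / 110
= 4.11 min/unit


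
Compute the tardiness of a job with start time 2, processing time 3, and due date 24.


Completion = start + processing = 2 + 3 = 5
Tardiness = max(0, C - d) = max(0, 5 - 24)
= max(0, -19)
= 0


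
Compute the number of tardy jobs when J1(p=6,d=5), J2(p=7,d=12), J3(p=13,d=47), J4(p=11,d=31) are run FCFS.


Completion vs due date:
  J1: C=6, d=5 → TARDY
  J2: C=13, d=12 → TARDY
  J3: C=26, d=47 → on time
  J4: C=37, d=31 → TARDY
Tardy jobs: J1, J2, J4
Count = 3


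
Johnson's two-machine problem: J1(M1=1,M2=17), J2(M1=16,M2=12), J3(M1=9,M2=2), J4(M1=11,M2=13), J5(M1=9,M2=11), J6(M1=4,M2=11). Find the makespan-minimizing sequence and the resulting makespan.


Johnson's rule:
Group 1 (M1≤M2, sort by M1): ['J1', 'J6', 'J5', 'J4']
Group 2 (M1>M2, sort desc M2): ['J2', 'J3']
Sequence: J1 → J6 → J5 → J4 → J2 → J3
Makespan calculation:
  J1: M1 done=1, M2 done=18
  J6: M1 done=5, M2 done=29
  J5: M1 done=14, M2 done=40
  J4: M1 done=25, M2 done=53
  J2: M1 done=41, M2 done=65
  J3: M1 done=50, M2 done=67
= Sequence: J1 → J6 → J5 → J4 → J2 → J3, Makespan: 67


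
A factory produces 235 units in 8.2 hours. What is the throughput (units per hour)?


Throughput = units / time
= 235 / 8.2
= 28.7 units/hour


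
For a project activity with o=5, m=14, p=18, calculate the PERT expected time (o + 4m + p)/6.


te = (o + 4m + p) / 6
= (5 + 4×14 + 18) / 6
= (5 + 56 + 18) / 6
= 79 / 6
= 13.17


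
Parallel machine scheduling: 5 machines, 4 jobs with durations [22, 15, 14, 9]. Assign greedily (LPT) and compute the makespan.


Jobs (LPT sorted): [22, 15, 14, 9]
Machines: 5
  J=22 → Machine 1 (load: 0+22=22)
  J=15 → Machine 2 (load: 0+15=15)
  J=14 → Machine 3 (load: 0+14=14)
  J=9 → Machine 4 (load: 0+9=9)
Machine loads: [22, 15, 14, 9, 0]
Makespan = max = 22 time units


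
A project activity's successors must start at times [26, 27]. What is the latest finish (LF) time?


LF = min of all successor start times
Successors start at: [26, 27]
LF = min(26, 27)
= 26


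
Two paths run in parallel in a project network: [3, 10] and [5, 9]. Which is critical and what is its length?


Path A: 3 + 10 = 13
Path B: 5 + 9 = 14
Critical path = longest = max(13, 14)
= 14 (Path B)


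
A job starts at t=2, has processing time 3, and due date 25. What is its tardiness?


Completion = start + processing = 2 + 3 = 5
Tardiness = max(0, C - d) = max(0, 5 - 25)
= max(0, -20)
= 0


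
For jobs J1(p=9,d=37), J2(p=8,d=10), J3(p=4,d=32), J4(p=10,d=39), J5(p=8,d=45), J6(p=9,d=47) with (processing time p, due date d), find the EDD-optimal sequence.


EDD: sort by earliest due date
  J2: d=10, p=8
  J3: d=32, p=4
  J1: d=37, p=9
  J4: d=39, p=10
  J5: d=45, p=8
  J6: d=47, p=9
Order: J2 → J3 → J1 → J4 → J5 → J6


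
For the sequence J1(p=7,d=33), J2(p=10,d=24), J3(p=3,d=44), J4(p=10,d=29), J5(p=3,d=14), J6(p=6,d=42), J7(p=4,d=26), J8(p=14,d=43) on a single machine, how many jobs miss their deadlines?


Completion vs due date:
  J1: C=7, d=33 → on time
  J2: C=17, d=24 → on time
  J3: C=20, d=44 → on time
  J4: C=30, d=29 → TARDY
  J5: C=33, d=14 → TARDY
  J6: C=39, d=42 → on time
  J7: C=43, d=26 → TARDY
  J8: C=57, d=43 → TARDY
Tardy jobs: J4, J5, J7, J8
Count = 4


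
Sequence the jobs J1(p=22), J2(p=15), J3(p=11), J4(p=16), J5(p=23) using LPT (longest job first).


LPT: sort by longest processing time first
  J5: p=23
  J1: p=22
  J4: p=16
  J2: p=15
  J3: p=11
Order: J5 → J1 → J4 → J2 → J3


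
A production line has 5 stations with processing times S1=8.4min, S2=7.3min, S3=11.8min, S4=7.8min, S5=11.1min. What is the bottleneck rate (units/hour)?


Bottleneck = longest station time
Station times: [8.4, 7.3, 11.8, 7.8, 11.1]
Max = 11.8 min
Rate = 60 / 11.8
= 5.08 units/hour (bottleneck: 11.8min)


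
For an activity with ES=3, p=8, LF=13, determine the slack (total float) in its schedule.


EF = ES + duration = 3 + 8 = 11
LS = LF - duration = 13 - 8 = 5
Total Float = LF - EF = 13 - 11
(or LS - ES = 5 - 3)
= 2


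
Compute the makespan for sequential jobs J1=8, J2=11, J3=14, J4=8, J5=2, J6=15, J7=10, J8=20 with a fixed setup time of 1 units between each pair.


Makespan = Σ processing + (n-1) × setup
= (8 + 11 + 14 + 8 + 2 + 15 + 10 + 20) + (8-1)×1
= 88 + 7
= 95 time units


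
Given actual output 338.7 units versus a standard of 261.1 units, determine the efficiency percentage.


Efficiency = (actual / standard) × 100
= (338.7 / 261.1) × 100
= 129.7%


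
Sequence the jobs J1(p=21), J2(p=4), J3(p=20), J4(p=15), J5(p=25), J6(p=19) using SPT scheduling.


SPT: sort by shortest processing time
  J2: p=4
  J4: p=15
  J6: p=19
  J3: p=20
  J1: p=21
  J5: p=25
Order: J2 → J4 → J6 → J3 → J1 → J5


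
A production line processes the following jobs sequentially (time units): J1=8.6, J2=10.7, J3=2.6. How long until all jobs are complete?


Sequential makespan: sum all processing times
= 8.6 + 10.7 + 2.6
= 21.9 time units


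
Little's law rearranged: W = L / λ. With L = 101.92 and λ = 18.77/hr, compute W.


Little's law: L = λW → W = L / λ
= 101.92 / 18.77
= 5.43 hours


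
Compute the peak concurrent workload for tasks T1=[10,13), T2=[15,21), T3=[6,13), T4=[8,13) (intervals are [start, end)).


Check each time point for overlaps:
  t=10: 3 tasks active (T1, T3, T4)
Max concurrent = 3


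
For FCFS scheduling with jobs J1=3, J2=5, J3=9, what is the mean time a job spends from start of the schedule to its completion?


Completion times:
  J1: completes at 3
  J2: completes at 8
  J3: completes at 17
Sum = 28
Average = 28/3
= 9.33


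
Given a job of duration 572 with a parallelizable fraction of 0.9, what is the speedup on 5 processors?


Amdahl's law: T_p = T × ((1-p) + p/N)
= 572 × ((1-0.9) + 0.9/5)
= 572 × (0.10 + 0.1800)
= 572 × 0.2800
= 160.16
Speedup = 572/160.16
= 3.57×


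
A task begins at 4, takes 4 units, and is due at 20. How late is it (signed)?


Completion = 4 + 4 = 8
Lateness = C - d = 8 - 20
= -12


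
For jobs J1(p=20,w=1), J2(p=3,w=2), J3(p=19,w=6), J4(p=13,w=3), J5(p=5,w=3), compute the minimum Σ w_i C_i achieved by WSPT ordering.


WSPT order (by p/w): J2 → J5 → J3 → J4 → J1
  J2: C=3, w·C=2×3=6
  J5: C=8, w·C=3×8=24
  J3: C=27, w·C=6×27=162
  J4: C=40, w·C=3×40=120
  J1: C=60, w·C=1×60=60
Σ w·C = 372
= 372


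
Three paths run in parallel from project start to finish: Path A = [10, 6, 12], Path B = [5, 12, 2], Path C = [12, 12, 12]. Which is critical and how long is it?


Path A: 10 + 6 + 12 = 28
Path B: 5 + 12 + 2 = 19
Path C: 12 + 12 + 12 = 36
Critical path = longest = max(28, 19, 36)
= 36 (Path C)


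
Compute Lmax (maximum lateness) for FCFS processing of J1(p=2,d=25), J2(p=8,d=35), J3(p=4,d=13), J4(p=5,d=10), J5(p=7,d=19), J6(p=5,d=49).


Lateness per job (L = C - d):
  J1: C=2, d=25, L=-23
  J2: C=10, d=35, L=-25
  J3: C=14, d=13, L=1
  J4: C=19, d=10, L=9
  J5: C=26, d=19, L=7
  J6: C=31, d=49, L=-18
Lmax = max(-23, -25, 1, 9, 7, -18)
= 9


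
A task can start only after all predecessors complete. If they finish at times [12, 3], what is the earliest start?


ES = max of all predecessor completion times
Predecessors: [12, 3]
ES = max(12, 3)
= 12


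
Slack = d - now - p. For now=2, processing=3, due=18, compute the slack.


Slack = due - current_time - processing
= 18 - 2 - 3
= 13


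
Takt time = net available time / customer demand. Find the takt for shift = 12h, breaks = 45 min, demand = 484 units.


Available = 12×60 - 45 = 675 min
Takt time = 675 / 484
= 1.39 min/unit


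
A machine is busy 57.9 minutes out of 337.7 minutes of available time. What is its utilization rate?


Utilization = busy / total × 100
= 57.9 / 337.7 × 100
= 17.1%


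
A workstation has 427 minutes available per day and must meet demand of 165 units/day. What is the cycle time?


Cycle time = available time / demand
= 427 / 165
= 2.59 min/unit


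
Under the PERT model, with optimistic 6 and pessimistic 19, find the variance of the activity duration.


σ² = ((p - o) / 6)² = (p - o)² / 36
= (19 - 6)² / 36
= 13² / 36
= 169 / 36
= 4.6944


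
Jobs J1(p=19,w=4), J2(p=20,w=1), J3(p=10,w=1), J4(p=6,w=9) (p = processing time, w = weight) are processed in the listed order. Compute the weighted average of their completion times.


Completion times:
  J1: C=19, w×C=4×19=76
  J2: C=39, w×C=1×39=39
  J3: C=49, w×C=1×49=49
  J4: C=55, w×C=9×55=495
Sum w×C = 659
Sum w = 15
Weighted avg = 659/15
= 43.93


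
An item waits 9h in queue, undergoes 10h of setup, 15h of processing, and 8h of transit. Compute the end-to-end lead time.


Lead time = queue + setup + processing + transit
= 9 + 10 + 15 + 8
= 42 hours


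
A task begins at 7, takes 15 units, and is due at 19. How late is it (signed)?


Completion = 7 + 15 = 22
Lateness = C - d = 22 - 19
= 3


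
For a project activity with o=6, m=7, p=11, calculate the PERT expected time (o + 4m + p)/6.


te = (o + 4m + p) / 6
= (6 + 4×7 + 11) / 6
= (6 + 28 + 11) / 6
= 45 / 6
= 7.50


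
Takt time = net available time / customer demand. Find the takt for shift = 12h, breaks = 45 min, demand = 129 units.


Available = 12×60 - 45 = 675 min
Takt time = 675 / 129
= 5.23 min/unit


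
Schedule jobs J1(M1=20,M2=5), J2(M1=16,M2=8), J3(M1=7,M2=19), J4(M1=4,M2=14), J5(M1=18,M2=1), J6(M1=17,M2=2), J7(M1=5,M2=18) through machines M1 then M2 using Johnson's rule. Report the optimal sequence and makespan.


Johnson's rule:
Group 1 (M1≤M2, sort by M1): ['J4', 'J7', 'J3']
Group 2 (M1>M2, sort desc M2): ['J2', 'J1', 'J6', 'J5']
Sequence: J4 → J7 → J3 → J2 → J1 → J6 → J5
Makespan calculation:
  J4: M1 done=4, M2 done=18
  J7: M1 done=9, M2 done=36
  J3: M1 done=16, M2 done=55
  J2: M1 done=32, M2 done=63
  J1: M1 done=52, M2 done=68
  J6: M1 done=69, M2 done=71
  J5: M1 done=87, M2 done=88
= Sequence: J4 → J7 → J3 → J2 → J1 → J6 → J5, Makespan: 88


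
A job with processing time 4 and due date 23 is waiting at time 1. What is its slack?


Slack = due - current_time - processing
= 23 - 1 - 4
= 18


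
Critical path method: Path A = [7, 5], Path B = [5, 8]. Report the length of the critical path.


Path A: 7 + 5 = 12
Path B: 5 + 8 = 13
Critical path = longest = max(12, 13)
= 13 (Path B)


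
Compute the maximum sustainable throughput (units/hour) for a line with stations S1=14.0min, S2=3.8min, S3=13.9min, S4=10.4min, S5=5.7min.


Bottleneck = longest station time
Station times: [14.0, 3.8, 13.9, 10.4, 5.7]
Max = 14.0 min
Rate = 60 / 14.0
= 4.29 units/hour (bottleneck: 14.0min)


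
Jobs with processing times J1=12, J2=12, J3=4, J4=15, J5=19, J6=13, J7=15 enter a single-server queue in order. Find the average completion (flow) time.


Completion times:
  J1: completes at 12
  J2: completes at 24
  J3: completes at 28
  J4: completes at 43
  J5: completes at 62
  J6: completes at 75
  J7: completes at 90
Sum = 334
Average = 334/7
= 47.71


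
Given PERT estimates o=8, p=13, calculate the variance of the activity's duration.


σ² = ((p - o) / 6)² = (p - o)² / 36
= (13 - 8)² / 36
= 5² / 36
= 25 / 36
= 0.6944


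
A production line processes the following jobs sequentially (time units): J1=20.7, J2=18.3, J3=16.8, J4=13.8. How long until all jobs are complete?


Sequential makespan: sum all processing times
= 20.7 + 18.3 + 16.8 + 13.8
= 69.6 time units


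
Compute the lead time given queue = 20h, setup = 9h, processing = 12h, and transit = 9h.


Lead time = queue + setup + processing + transit
= 20 + 9 + 12 + 9
= 50 hours


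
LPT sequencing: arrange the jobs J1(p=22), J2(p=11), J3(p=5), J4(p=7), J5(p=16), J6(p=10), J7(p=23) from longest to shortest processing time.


LPT: sort by longest processing time first
  J7: p=23
  J1: p=22
  J5: p=16
  J2: p=11
  J6: p=10
  J4: p=7
  J3: p=5
Order: J7 → J1 → J5 → J2 → J6 → J4 → J3


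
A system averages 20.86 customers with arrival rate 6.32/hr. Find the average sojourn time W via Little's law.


Little's law: L = λW → W = L / λ
= 20.86 / 6.32
= 3.30 hours


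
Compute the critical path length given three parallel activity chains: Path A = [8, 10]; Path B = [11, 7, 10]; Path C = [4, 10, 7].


Path A: 8 + 10 = 18
Path B: 11 + 7 + 10 = 28
Path C: 4 + 10 + 7 = 21
Critical path = longest = max(18, 28, 21)
= 28 (Path B)


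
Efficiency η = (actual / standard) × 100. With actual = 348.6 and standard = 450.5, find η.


Efficiency = (actual / standard) × 100
= (348.6 / 450.5) × 100
= 77.4%


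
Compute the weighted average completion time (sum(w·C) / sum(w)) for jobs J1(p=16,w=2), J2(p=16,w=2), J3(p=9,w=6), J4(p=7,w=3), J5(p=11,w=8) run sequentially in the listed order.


Completion times:
  J1: C=16, w×C=2×16=32
  J2: C=32, w×C=2×32=64
  J3: C=41, w×C=6×41=246
  J4: C=48, w×C=3×48=144
  J5: C=59, w×C=8×59=472
Sum w×C = 958
Sum w = 21
Weighted avg = 958/21
= 45.62


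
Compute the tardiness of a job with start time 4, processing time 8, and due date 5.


Completion = start + processing = 4 + 8 = 12
Tardiness = max(0, C - d) = max(0, 12 - 5)
= max(0, 7)
= 7


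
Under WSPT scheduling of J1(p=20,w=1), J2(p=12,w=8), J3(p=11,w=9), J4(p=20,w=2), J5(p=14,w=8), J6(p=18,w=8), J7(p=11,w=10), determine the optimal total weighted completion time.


WSPT order (by p/w): J7 → J3 → J2 → J5 → J6 → J4 → J1
  J7: C=11, w·C=10×11=110
  J3: C=22, w·C=9×22=198
  J2: C=34, w·C=8×34=272
  J5: C=48, w·C=8×48=384
  J6: C=66, w·C=8×66=528
  J4: C=86, w·C=2×86=172
  J1: C=106, w·C=1×106=106
Σ w·C = 1770
= 1770


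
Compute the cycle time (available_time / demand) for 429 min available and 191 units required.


Cycle time = available time / demand
= 429 / 191
= 2.25 min/unit


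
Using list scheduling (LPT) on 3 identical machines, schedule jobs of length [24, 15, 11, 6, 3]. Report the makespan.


Jobs (LPT sorted): [24, 15, 11, 6, 3]
Machines: 3
  J=24 → Machine 1 (load: 0+24=24)
  J=15 → Machine 2 (load: 0+15=15)
  J=11 → Machine 3 (load: 0+11=11)
  J=6 → Machine 3 (load: 11+6=17)
  J=3 → Machine 2 (load: 15+3=18)
Machine loads: [24, 18, 17]
Makespan = max = 24 time units


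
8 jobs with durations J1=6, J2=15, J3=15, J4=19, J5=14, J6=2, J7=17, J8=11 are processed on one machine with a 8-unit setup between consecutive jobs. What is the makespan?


Makespan = Σ processing + (n-1) × setup
= (6 + 15 + 15 + 19 + 14 + 2 + 17 + 11) + (8-1)×8
= 99 + 56
= 155 time units


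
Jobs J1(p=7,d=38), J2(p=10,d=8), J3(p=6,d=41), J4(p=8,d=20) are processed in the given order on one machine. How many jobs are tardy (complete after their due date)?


Completion vs due date:
  J1: C=7, d=38 → on time
  J2: C=17, d=8 → TARDY
  J3: C=23, d=41 → on time
  J4: C=31, d=20 → TARDY
Tardy jobs: J2, J4
Count = 2


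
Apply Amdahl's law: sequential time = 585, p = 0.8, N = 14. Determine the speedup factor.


Amdahl's law: T_p = T × ((1-p) + p/N)
= 585 × ((1-0.8) + 0.8/14)
= 585 × (0.20 + 0.0571)
= 585 × 0.2571
= 150.43
Speedup = 585/150.43
= 3.89×


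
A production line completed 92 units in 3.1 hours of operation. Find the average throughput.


Throughput = units / time
= 92 / 3.1
= 29.7 units/hour


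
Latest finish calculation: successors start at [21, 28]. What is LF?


LF = min of all successor start times
Successors start at: [21, 28]
LF = min(21, 28)
= 21


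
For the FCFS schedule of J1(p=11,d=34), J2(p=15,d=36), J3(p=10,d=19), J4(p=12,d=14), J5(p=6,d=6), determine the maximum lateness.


Lateness per job (L = C - d):
  J1: C=11, d=34, L=-23
  J2: C=26, d=36, L=-10
  J3: C=36, d=19, L=17
  J4: C=48, d=14, L=34
  J5: C=54, d=6, L=48
Lmax = max(-23, -10, 17, 34, 48)
= 48


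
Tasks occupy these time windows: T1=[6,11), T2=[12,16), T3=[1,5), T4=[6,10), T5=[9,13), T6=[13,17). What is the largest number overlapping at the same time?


Check each time point for overlaps:
  t=9: 3 tasks active (T1, T4, T5)
Max concurrent = 3


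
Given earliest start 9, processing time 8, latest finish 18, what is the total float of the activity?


EF = ES + duration = 9 + 8 = 17
LS = LF - duration = 18 - 8 = 10
Total Float = LF - EF = 18 - 17
(or LS - ES = 10 - 9)
= 1


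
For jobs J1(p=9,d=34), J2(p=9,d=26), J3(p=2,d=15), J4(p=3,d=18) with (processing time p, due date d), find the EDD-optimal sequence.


EDD: sort by earliest due date
  J3: d=15, p=2
  J4: d=18, p=3
  J2: d=26, p=9
  J1: d=34, p=9
Order: J3 → J4 → J2 → J1


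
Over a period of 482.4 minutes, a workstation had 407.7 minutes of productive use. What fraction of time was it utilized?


Utilization = busy / total × 100
= 407.7 / 482.4 × 100
= 84.5%


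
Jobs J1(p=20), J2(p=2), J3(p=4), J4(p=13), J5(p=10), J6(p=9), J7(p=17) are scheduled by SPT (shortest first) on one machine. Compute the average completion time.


SPT order: J2 → J3 → J6 → J5 → J4 → J7 → J1
Completion times:
  J2: C=2
  J3: C=6
  J6: C=15
  J5: C=25
  J4: C=38
  J7: C=55
  J1: C=75
Sum = 216, n = 7
Mean flow = 216/7
= 30.86


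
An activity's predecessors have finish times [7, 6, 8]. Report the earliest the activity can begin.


ES = max of all predecessor completion times
Predecessors: [7, 6, 8]
ES = max(7, 6, 8)
= 8


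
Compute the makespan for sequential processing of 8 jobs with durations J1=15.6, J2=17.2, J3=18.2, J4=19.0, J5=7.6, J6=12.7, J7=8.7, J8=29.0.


Sequential makespan: sum all processing times
= 15.6 + 17.2 + 18.2 + 19.0 + 7.6 + 12.7 + 8.7 + 29.0
= 128.0 time units


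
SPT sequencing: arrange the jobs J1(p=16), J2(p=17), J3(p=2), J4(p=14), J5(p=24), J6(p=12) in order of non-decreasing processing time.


SPT: sort by shortest processing time
  J3: p=2
  J6: p=12
  J4: p=14
  J1: p=16
  J2: p=17
  J5: p=24
Order: J3 → J6 → J4 → J1 → J2 → J5


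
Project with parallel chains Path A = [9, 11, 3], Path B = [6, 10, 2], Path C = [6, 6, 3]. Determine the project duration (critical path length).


Path A: 9 + 11 + 3 = 23
Path B: 6 + 10 + 2 = 18
Path C: 6 + 6 + 3 = 15
Critical path = longest = max(23, 18, 15)
= 23 (Path A)


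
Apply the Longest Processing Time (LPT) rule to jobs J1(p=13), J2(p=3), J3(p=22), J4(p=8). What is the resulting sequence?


LPT: sort by longest processing time first
  J3: p=22
  J1: p=13
  J4: p=8
  J2: p=3
Order: J3 → J1 → J4 → J2


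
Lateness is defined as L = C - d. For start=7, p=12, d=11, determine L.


Completion = 7 + 12 = 19
Lateness = C - d = 19 - 11
= 8


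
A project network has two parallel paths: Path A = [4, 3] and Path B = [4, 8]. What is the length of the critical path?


Path A: 4 + 3 = 7
Path B: 4 + 8 = 12
Critical path = longest = max(7, 12)
= 12 (Path B)


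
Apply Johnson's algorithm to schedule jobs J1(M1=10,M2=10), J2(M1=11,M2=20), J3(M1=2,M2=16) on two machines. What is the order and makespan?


Johnson's rule:
Group 1 (M1≤M2, sort by M1): ['J3', 'J1', 'J2']
Group 2 (M1>M2, sort desc M2): []
Sequence: J3 → J1 → J2
Makespan calculation:
  J3: M1 done=2, M2 done=18
  J1: M1 done=12, M2 done=28
  J2: M1 done=23, M2 done=48
= Sequence: J3 → J1 → J2, Makespan: 48


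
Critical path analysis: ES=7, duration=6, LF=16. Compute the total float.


EF = ES + duration = 7 + 6 = 13
LS = LF - duration = 16 - 6 = 10
Total Float = LF - EF = 16 - 13
(or LS - ES = 10 - 7)
= 3


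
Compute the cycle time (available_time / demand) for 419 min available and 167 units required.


Cycle time = available time / demand
= 419 / 167
= 2.51 min/unit


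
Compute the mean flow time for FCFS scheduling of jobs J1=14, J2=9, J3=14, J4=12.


Completion times:
  J1: completes at 14
  J2: completes at 23
  J3: completes at 37
  J4: completes at 49
Sum = 123
Average = 123/4
= 30.75


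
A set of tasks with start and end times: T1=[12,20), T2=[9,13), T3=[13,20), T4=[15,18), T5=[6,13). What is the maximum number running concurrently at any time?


Check each time point for overlaps:
  t=12: 3 tasks active (T1, T2, T5)
Max concurrent = 3


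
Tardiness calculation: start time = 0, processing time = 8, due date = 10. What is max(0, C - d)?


Completion = start + processing = 0 + 8 = 8
Tardiness = max(0, C - d) = max(0, 8 - 10)
= max(0, -2)
= 0


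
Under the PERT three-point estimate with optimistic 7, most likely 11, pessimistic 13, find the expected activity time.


te = (o + 4m + p) / 6
= (7 + 4×11 + 13) / 6
= (7 + 44 + 13) / 6
= 64 / 6
= 10.67


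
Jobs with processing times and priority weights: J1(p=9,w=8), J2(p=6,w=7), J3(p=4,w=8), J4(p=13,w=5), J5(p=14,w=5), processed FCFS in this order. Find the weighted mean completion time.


Completion times:
  J1: C=9, w×C=8×9=72
  J2: C=15, w×C=7×15=105
  J3: C=19, w×C=8×19=152
  J4: C=32, w×C=5×32=160
  J5: C=46, w×C=5×46=230
Sum w×C = 719
Sum w = 33
Weighted avg = 719/33
= 21.79
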